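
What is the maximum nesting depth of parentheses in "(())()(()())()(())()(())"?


Input: "(())()(()())()(())()(())"
Tracking depth:
  Position 0 '(': depth becomes 1
  Position 1 '(': depth becomes 2
  Position 2 ')': depth becomes 1
  Position 3 ')': depth becomes 0
  Position 4 '(': depth becomes 1
  Position 5 ')': depth becomes 0
  Position 6 '(': depth becomes 1
  Position 7 '(': depth becomes 2
  Position 8 ')': depth becomes 1
  Position 9 '(': depth becomes 2
  Position 10 ')': depth becomes 1
  Position 11 ')': depth becomes 0
  Position 12 '(': depth becomes 1
  Position 13 ')': depth becomes 0
  Position 14 '(': depth becomes 1
  Position 15 '(': depth becomes 2
  Position 16 ')': depth becomes 1
  Position 17 ')': depth becomes 0
  Position 18 '(': depth becomes 1
  Position 19 ')': depth becomes 0
  Position 20 '(': depth becomes 1
  Position 21 '(': depth becomes 2
  Position 22 ')': depth becomes 1
  Position 23 ')': depth becomes 0
Maximum depth reached: 2

2


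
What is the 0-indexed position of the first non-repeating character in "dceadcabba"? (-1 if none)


Input: dceadcabba
Character frequencies:
  'a': 3
  'b': 2
  'c': 2
  'd': 2
  'e': 1
Scanning left to right for freq == 1:
  Position 0 ('d'): freq=2, skip
  Position 1 ('c'): freq=2, skip
  Position 2 ('e'): unique! => answer = 2

2


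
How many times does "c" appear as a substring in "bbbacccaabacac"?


Searching for "c" in "bbbacccaabacac"
Scanning each position:
  Position 0: "b" => no
  Position 1: "b" => no
  Position 2: "b" => no
  Position 3: "a" => no
  Position 4: "c" => MATCH
  Position 5: "c" => MATCH
  Position 6: "c" => MATCH
  Position 7: "a" => no
  Position 8: "a" => no
  Position 9: "b" => no
  Position 10: "a" => no
  Position 11: "c" => MATCH
  Position 12: "a" => no
  Position 13: "c" => MATCH
Total occurrences: 5

5


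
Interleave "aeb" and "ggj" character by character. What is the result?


Interleaving "aeb" and "ggj":
  Position 0: 'a' from first, 'g' from second => "ag"
  Position 1: 'e' from first, 'g' from second => "eg"
  Position 2: 'b' from first, 'j' from second => "bj"
Result: agegbj

agegbj


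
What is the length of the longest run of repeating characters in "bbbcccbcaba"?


Input: "bbbcccbcaba"
Scanning for longest run:
  Position 1 ('b'): continues run of 'b', length=2
  Position 2 ('b'): continues run of 'b', length=3
  Position 3 ('c'): new char, reset run to 1
  Position 4 ('c'): continues run of 'c', length=2
  Position 5 ('c'): continues run of 'c', length=3
  Position 6 ('b'): new char, reset run to 1
  Position 7 ('c'): new char, reset run to 1
  Position 8 ('a'): new char, reset run to 1
  Position 9 ('b'): new char, reset run to 1
  Position 10 ('a'): new char, reset run to 1
Longest run: 'b' with length 3

3


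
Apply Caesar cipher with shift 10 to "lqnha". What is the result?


Caesar cipher: shift "lqnha" by 10
  'l' (pos 11) + 10 = pos 21 = 'v'
  'q' (pos 16) + 10 = pos 0 = 'a'
  'n' (pos 13) + 10 = pos 23 = 'x'
  'h' (pos 7) + 10 = pos 17 = 'r'
  'a' (pos 0) + 10 = pos 10 = 'k'
Result: vaxrk

vaxrk


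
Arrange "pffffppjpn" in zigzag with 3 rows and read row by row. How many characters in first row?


Zigzag "pffffppjpn" into 3 rows:
Placing characters:
  'p' => row 0
  'f' => row 1
  'f' => row 2
  'f' => row 1
  'f' => row 0
  'p' => row 1
  'p' => row 2
  'j' => row 1
  'p' => row 0
  'n' => row 1
Rows:
  Row 0: "pfp"
  Row 1: "ffpjn"
  Row 2: "fp"
First row length: 3

3


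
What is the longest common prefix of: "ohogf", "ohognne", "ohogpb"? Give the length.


Words: ohogf, ohognne, ohogpb
  Position 0: all 'o' => match
  Position 1: all 'h' => match
  Position 2: all 'o' => match
  Position 3: all 'g' => match
  Position 4: ('f', 'n', 'p') => mismatch, stop
LCP = "ohog" (length 4)

4


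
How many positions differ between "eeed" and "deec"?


Comparing "eeed" and "deec" position by position:
  Position 0: 'e' vs 'd' => DIFFER
  Position 1: 'e' vs 'e' => same
  Position 2: 'e' vs 'e' => same
  Position 3: 'd' vs 'c' => DIFFER
Positions that differ: 2

2


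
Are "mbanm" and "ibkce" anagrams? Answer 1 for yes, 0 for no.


Strings: "mbanm", "ibkce"
Sorted first:  abmmn
Sorted second: bceik
Differ at position 0: 'a' vs 'b' => not anagrams

0


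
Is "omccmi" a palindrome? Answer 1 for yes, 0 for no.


Input: omccmi
Reversed: imccmo
  Compare pos 0 ('o') with pos 5 ('i'): MISMATCH
  Compare pos 1 ('m') with pos 4 ('m'): match
  Compare pos 2 ('c') with pos 3 ('c'): match
Result: not a palindrome

0


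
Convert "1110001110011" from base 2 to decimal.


Input: "1110001110011" in base 2
Positional expansion:
  Digit '1' (value 1) x 2^12 = 4096
  Digit '1' (value 1) x 2^11 = 2048
  Digit '1' (value 1) x 2^10 = 1024
  Digit '0' (value 0) x 2^9 = 0
  Digit '0' (value 0) x 2^8 = 0
  Digit '0' (value 0) x 2^7 = 0
  Digit '1' (value 1) x 2^6 = 64
  Digit '1' (value 1) x 2^5 = 32
  Digit '1' (value 1) x 2^4 = 16
  Digit '0' (value 0) x 2^3 = 0
  Digit '0' (value 0) x 2^2 = 0
  Digit '1' (value 1) x 2^1 = 2
  Digit '1' (value 1) x 2^0 = 1
Sum = 7283

7283


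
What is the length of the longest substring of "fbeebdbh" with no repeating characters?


Input: "fbeebdbh"
Sliding window (track last position of each char):
  Position 0 ('f'): window [0,0] length 1 -- new best
  Position 1 ('b'): window [0,1] length 2 -- new best
  Position 2 ('e'): window [0,2] length 3 -- new best
  Position 3 ('e'): repeat (last at 2), move window start to 3
  Position 3 ('e'): window [3,3] length 1
  Position 4 ('b'): window [3,4] length 2
  Position 5 ('d'): window [3,5] length 3
  Position 6 ('b'): repeat (last at 4), move window start to 5
  Position 6 ('b'): window [5,6] length 2
  Position 7 ('h'): window [5,7] length 3
Longest substring with no repeats: "fbe" with length 3

3


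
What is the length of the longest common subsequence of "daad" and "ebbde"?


LCS of "daad" and "ebbde"
DP table:
           e    b    b    d    e
      0    0    0    0    0    0
  d   0    0    0    0    1    1
  a   0    0    0    0    1    1
  a   0    0    0    0    1    1
  d   0    0    0    0    1    1
LCS length = dp[4][5] = 1

1


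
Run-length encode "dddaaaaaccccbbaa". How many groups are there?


Input: dddaaaaaccccbbaa
Scanning for consecutive runs:
  Group 1: 'd' x 3 (positions 0-2)
  Group 2: 'a' x 5 (positions 3-7)
  Group 3: 'c' x 4 (positions 8-11)
  Group 4: 'b' x 2 (positions 12-13)
  Group 5: 'a' x 2 (positions 14-15)
Total groups: 5

5


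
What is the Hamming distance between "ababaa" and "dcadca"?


Comparing "ababaa" and "dcadca" position by position:
  Position 0: 'a' vs 'd' => differ
  Position 1: 'b' vs 'c' => differ
  Position 2: 'a' vs 'a' => same
  Position 3: 'b' vs 'd' => differ
  Position 4: 'a' vs 'c' => differ
  Position 5: 'a' vs 'a' => same
Total differences (Hamming distance): 4

4


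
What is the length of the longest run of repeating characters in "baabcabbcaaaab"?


Input: "baabcabbcaaaab"
Scanning for longest run:
  Position 1 ('a'): new char, reset run to 1
  Position 2 ('a'): continues run of 'a', length=2
  Position 3 ('b'): new char, reset run to 1
  Position 4 ('c'): new char, reset run to 1
  Position 5 ('a'): new char, reset run to 1
  Position 6 ('b'): new char, reset run to 1
  Position 7 ('b'): continues run of 'b', length=2
  Position 8 ('c'): new char, reset run to 1
  Position 9 ('a'): new char, reset run to 1
  Position 10 ('a'): continues run of 'a', length=2
  Position 11 ('a'): continues run of 'a', length=3
  Position 12 ('a'): continues run of 'a', length=4
  Position 13 ('b'): new char, reset run to 1
Longest run: 'a' with length 4

4


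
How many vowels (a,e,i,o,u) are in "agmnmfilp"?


Input: agmnmfilp
Checking each character:
  'a' at position 0: vowel (running total: 1)
  'g' at position 1: consonant
  'm' at position 2: consonant
  'n' at position 3: consonant
  'm' at position 4: consonant
  'f' at position 5: consonant
  'i' at position 6: vowel (running total: 2)
  'l' at position 7: consonant
  'p' at position 8: consonant
Total vowels: 2

2


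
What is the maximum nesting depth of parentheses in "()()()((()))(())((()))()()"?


Input: "()()()((()))(())((()))()()"
Tracking depth:
  Position 0 '(': depth becomes 1
  Position 1 ')': depth becomes 0
  Position 2 '(': depth becomes 1
  Position 3 ')': depth becomes 0
  Position 4 '(': depth becomes 1
  Position 5 ')': depth becomes 0
  Position 6 '(': depth becomes 1
  Position 7 '(': depth becomes 2
  Position 8 '(': depth becomes 3
  Position 9 ')': depth becomes 2
  Position 10 ')': depth becomes 1
  Position 11 ')': depth becomes 0
  Position 12 '(': depth becomes 1
  Position 13 '(': depth becomes 2
  Position 14 ')': depth becomes 1
  Position 15 ')': depth becomes 0
  Position 16 '(': depth becomes 1
  Position 17 '(': depth becomes 2
  Position 18 '(': depth becomes 3
  Position 19 ')': depth becomes 2
  Position 20 ')': depth becomes 1
  Position 21 ')': depth becomes 0
  Position 22 '(': depth becomes 1
  Position 23 ')': depth becomes 0
  Position 24 '(': depth becomes 1
  Position 25 ')': depth becomes 0
Maximum depth reached: 3

3


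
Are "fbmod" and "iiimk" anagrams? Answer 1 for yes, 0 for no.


Strings: "fbmod", "iiimk"
Sorted first:  bdfmo
Sorted second: iiikm
Differ at position 0: 'b' vs 'i' => not anagrams

0


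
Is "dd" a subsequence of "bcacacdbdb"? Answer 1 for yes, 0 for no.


Check if "dd" is a subsequence of "bcacacdbdb"
Greedy scan:
  Position 0 ('b'): no match needed
  Position 1 ('c'): no match needed
  Position 2 ('a'): no match needed
  Position 3 ('c'): no match needed
  Position 4 ('a'): no match needed
  Position 5 ('c'): no match needed
  Position 6 ('d'): matches sub[0] = 'd'
  Position 7 ('b'): no match needed
  Position 8 ('d'): matches sub[1] = 'd'
  Position 9 ('b'): no match needed
All 2 characters matched => is a subsequence

1


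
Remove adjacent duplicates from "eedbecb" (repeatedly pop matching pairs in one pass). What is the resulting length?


Input: eedbecb
Stack-based adjacent duplicate removal:
  Read 'e': push. Stack: e
  Read 'e': matches stack top 'e' => pop. Stack: (empty)
  Read 'd': push. Stack: d
  Read 'b': push. Stack: db
  Read 'e': push. Stack: dbe
  Read 'c': push. Stack: dbec
  Read 'b': push. Stack: dbecb
Final stack: "dbecb" (length 5)

5


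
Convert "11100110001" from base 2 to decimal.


Input: "11100110001" in base 2
Positional expansion:
  Digit '1' (value 1) x 2^10 = 1024
  Digit '1' (value 1) x 2^9 = 512
  Digit '1' (value 1) x 2^8 = 256
  Digit '0' (value 0) x 2^7 = 0
  Digit '0' (value 0) x 2^6 = 0
  Digit '1' (value 1) x 2^5 = 32
  Digit '1' (value 1) x 2^4 = 16
  Digit '0' (value 0) x 2^3 = 0
  Digit '0' (value 0) x 2^2 = 0
  Digit '0' (value 0) x 2^1 = 0
  Digit '1' (value 1) x 2^0 = 1
Sum = 1841

1841


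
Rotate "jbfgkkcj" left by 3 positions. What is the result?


Input: "jbfgkkcj", rotate left by 3
First 3 characters: "jbf"
Remaining characters: "gkkcj"
Concatenate remaining + first: "gkkcj" + "jbf" = "gkkcjjbf"

gkkcjjbf


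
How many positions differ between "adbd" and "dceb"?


Comparing "adbd" and "dceb" position by position:
  Position 0: 'a' vs 'd' => DIFFER
  Position 1: 'd' vs 'c' => DIFFER
  Position 2: 'b' vs 'e' => DIFFER
  Position 3: 'd' vs 'b' => DIFFER
Positions that differ: 4

4


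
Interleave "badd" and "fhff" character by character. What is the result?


Interleaving "badd" and "fhff":
  Position 0: 'b' from first, 'f' from second => "bf"
  Position 1: 'a' from first, 'h' from second => "ah"
  Position 2: 'd' from first, 'f' from second => "df"
  Position 3: 'd' from first, 'f' from second => "df"
Result: bfahdfdf

bfahdfdf


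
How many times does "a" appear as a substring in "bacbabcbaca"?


Searching for "a" in "bacbabcbaca"
Scanning each position:
  Position 0: "b" => no
  Position 1: "a" => MATCH
  Position 2: "c" => no
  Position 3: "b" => no
  Position 4: "a" => MATCH
  Position 5: "b" => no
  Position 6: "c" => no
  Position 7: "b" => no
  Position 8: "a" => MATCH
  Position 9: "c" => no
  Position 10: "a" => MATCH
Total occurrences: 4

4


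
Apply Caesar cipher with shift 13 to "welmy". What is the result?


Caesar cipher: shift "welmy" by 13
  'w' (pos 22) + 13 = pos 9 = 'j'
  'e' (pos 4) + 13 = pos 17 = 'r'
  'l' (pos 11) + 13 = pos 24 = 'y'
  'm' (pos 12) + 13 = pos 25 = 'z'
  'y' (pos 24) + 13 = pos 11 = 'l'
Result: jryzl

jryzl


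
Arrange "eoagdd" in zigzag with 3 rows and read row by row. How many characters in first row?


Zigzag "eoagdd" into 3 rows:
Placing characters:
  'e' => row 0
  'o' => row 1
  'a' => row 2
  'g' => row 1
  'd' => row 0
  'd' => row 1
Rows:
  Row 0: "ed"
  Row 1: "ogd"
  Row 2: "a"
First row length: 2

2


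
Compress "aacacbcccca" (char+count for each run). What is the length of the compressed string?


Input: aacacbcccca
Runs:
  'a' x 2 => "a2"
  'c' x 1 => "c1"
  'a' x 1 => "a1"
  'c' x 1 => "c1"
  'b' x 1 => "b1"
  'c' x 4 => "c4"
  'a' x 1 => "a1"
Compressed: "a2c1a1c1b1c4a1"
Compressed length: 14

14


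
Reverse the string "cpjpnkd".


Input: cpjpnkd
Reading characters right to left:
  Position 6: 'd'
  Position 5: 'k'
  Position 4: 'n'
  Position 3: 'p'
  Position 2: 'j'
  Position 1: 'p'
  Position 0: 'c'
Reversed: dknpjpc

dknpjpc


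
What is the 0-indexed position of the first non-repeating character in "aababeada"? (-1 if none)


Input: aababeada
Character frequencies:
  'a': 5
  'b': 2
  'd': 1
  'e': 1
Scanning left to right for freq == 1:
  Position 0 ('a'): freq=5, skip
  Position 1 ('a'): freq=5, skip
  Position 2 ('b'): freq=2, skip
  Position 3 ('a'): freq=5, skip
  Position 4 ('b'): freq=2, skip
  Position 5 ('e'): unique! => answer = 5

5


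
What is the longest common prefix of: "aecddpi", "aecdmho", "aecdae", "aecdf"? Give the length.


Words: aecddpi, aecdmho, aecdae, aecdf
  Position 0: all 'a' => match
  Position 1: all 'e' => match
  Position 2: all 'c' => match
  Position 3: all 'd' => match
  Position 4: ('d', 'm', 'a', 'f') => mismatch, stop
LCP = "aecd" (length 4)

4


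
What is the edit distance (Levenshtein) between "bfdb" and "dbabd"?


Computing edit distance: "bfdb" -> "dbabd"
DP table:
           d    b    a    b    d
      0    1    2    3    4    5
  b   1    1    1    2    3    4
  f   2    2    2    2    3    4
  d   3    2    3    3    3    3
  b   4    3    2    3    3    4
Edit distance = dp[4][5] = 4

4


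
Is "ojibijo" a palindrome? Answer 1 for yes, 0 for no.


Input: ojibijo
Reversed: ojibijo
  Compare pos 0 ('o') with pos 6 ('o'): match
  Compare pos 1 ('j') with pos 5 ('j'): match
  Compare pos 2 ('i') with pos 4 ('i'): match
Result: palindrome

1


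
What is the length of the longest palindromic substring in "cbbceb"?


Input: "cbbceb"
Checking substrings for palindromes:
  [0:4] "cbbc" (len 4) => palindrome
  [1:3] "bb" (len 2) => palindrome
Longest palindromic substring: "cbbc" with length 4

4


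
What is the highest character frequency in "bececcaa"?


Input: bececcaa
Character counts:
  'a': 2
  'b': 1
  'c': 3
  'e': 2
Maximum frequency: 3

3


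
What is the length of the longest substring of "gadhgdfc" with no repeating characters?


Input: "gadhgdfc"
Sliding window (track last position of each char):
  Position 0 ('g'): window [0,0] length 1 -- new best
  Position 1 ('a'): window [0,1] length 2 -- new best
  Position 2 ('d'): window [0,2] length 3 -- new best
  Position 3 ('h'): window [0,3] length 4 -- new best
  Position 4 ('g'): repeat (last at 0), move window start to 1
  Position 4 ('g'): window [1,4] length 4
  Position 5 ('d'): repeat (last at 2), move window start to 3
  Position 5 ('d'): window [3,5] length 3
  Position 6 ('f'): window [3,6] length 4
  Position 7 ('c'): window [3,7] length 5 -- new best
Longest substring with no repeats: "hgdfc" with length 5

5


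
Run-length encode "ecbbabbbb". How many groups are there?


Input: ecbbabbbb
Scanning for consecutive runs:
  Group 1: 'e' x 1 (positions 0-0)
  Group 2: 'c' x 1 (positions 1-1)
  Group 3: 'b' x 2 (positions 2-3)
  Group 4: 'a' x 1 (positions 4-4)
  Group 5: 'b' x 4 (positions 5-8)
Total groups: 5

5


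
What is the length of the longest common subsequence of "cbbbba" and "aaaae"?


LCS of "cbbbba" and "aaaae"
DP table:
           a    a    a    a    e
      0    0    0    0    0    0
  c   0    0    0    0    0    0
  b   0    0    0    0    0    0
  b   0    0    0    0    0    0
  b   0    0    0    0    0    0
  b   0    0    0    0    0    0
  a   0    1    1    1    1    1
LCS length = dp[6][5] = 1

1


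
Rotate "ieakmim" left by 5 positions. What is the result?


Input: "ieakmim", rotate left by 5
First 5 characters: "ieakm"
Remaining characters: "im"
Concatenate remaining + first: "im" + "ieakm" = "imieakm"

imieakm


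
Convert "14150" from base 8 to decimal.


Input: "14150" in base 8
Positional expansion:
  Digit '1' (value 1) x 8^4 = 4096
  Digit '4' (value 4) x 8^3 = 2048
  Digit '1' (value 1) x 8^2 = 64
  Digit '5' (value 5) x 8^1 = 40
  Digit '0' (value 0) x 8^0 = 0
Sum = 6248

6248


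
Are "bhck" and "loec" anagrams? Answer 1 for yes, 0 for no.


Strings: "bhck", "loec"
Sorted first:  bchk
Sorted second: celo
Differ at position 0: 'b' vs 'c' => not anagrams

0


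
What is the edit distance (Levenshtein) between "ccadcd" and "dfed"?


Computing edit distance: "ccadcd" -> "dfed"
DP table:
           d    f    e    d
      0    1    2    3    4
  c   1    1    2    3    4
  c   2    2    2    3    4
  a   3    3    3    3    4
  d   4    3    4    4    3
  c   5    4    4    5    4
  d   6    5    5    5    5
Edit distance = dp[6][4] = 5

5


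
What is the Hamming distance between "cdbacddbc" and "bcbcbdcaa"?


Comparing "cdbacddbc" and "bcbcbdcaa" position by position:
  Position 0: 'c' vs 'b' => differ
  Position 1: 'd' vs 'c' => differ
  Position 2: 'b' vs 'b' => same
  Position 3: 'a' vs 'c' => differ
  Position 4: 'c' vs 'b' => differ
  Position 5: 'd' vs 'd' => same
  Position 6: 'd' vs 'c' => differ
  Position 7: 'b' vs 'a' => differ
  Position 8: 'c' vs 'a' => differ
Total differences (Hamming distance): 7

7


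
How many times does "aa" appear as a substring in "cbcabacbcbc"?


Searching for "aa" in "cbcabacbcbc"
Scanning each position:
  Position 0: "cb" => no
  Position 1: "bc" => no
  Position 2: "ca" => no
  Position 3: "ab" => no
  Position 4: "ba" => no
  Position 5: "ac" => no
  Position 6: "cb" => no
  Position 7: "bc" => no
  Position 8: "cb" => no
  Position 9: "bc" => no
Total occurrences: 0

0


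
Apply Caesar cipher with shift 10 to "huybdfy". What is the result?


Caesar cipher: shift "huybdfy" by 10
  'h' (pos 7) + 10 = pos 17 = 'r'
  'u' (pos 20) + 10 = pos 4 = 'e'
  'y' (pos 24) + 10 = pos 8 = 'i'
  'b' (pos 1) + 10 = pos 11 = 'l'
  'd' (pos 3) + 10 = pos 13 = 'n'
  'f' (pos 5) + 10 = pos 15 = 'p'
  'y' (pos 24) + 10 = pos 8 = 'i'
Result: reilnpi

reilnpi


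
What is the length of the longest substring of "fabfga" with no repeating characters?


Input: "fabfga"
Sliding window (track last position of each char):
  Position 0 ('f'): window [0,0] length 1 -- new best
  Position 1 ('a'): window [0,1] length 2 -- new best
  Position 2 ('b'): window [0,2] length 3 -- new best
  Position 3 ('f'): repeat (last at 0), move window start to 1
  Position 3 ('f'): window [1,3] length 3
  Position 4 ('g'): window [1,4] length 4 -- new best
  Position 5 ('a'): repeat (last at 1), move window start to 2
  Position 5 ('a'): window [2,5] length 4
Longest substring with no repeats: "abfg" with length 4

4


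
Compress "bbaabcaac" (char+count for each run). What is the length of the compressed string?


Input: bbaabcaac
Runs:
  'b' x 2 => "b2"
  'a' x 2 => "a2"
  'b' x 1 => "b1"
  'c' x 1 => "c1"
  'a' x 2 => "a2"
  'c' x 1 => "c1"
Compressed: "b2a2b1c1a2c1"
Compressed length: 12

12


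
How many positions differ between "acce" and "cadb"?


Comparing "acce" and "cadb" position by position:
  Position 0: 'a' vs 'c' => DIFFER
  Position 1: 'c' vs 'a' => DIFFER
  Position 2: 'c' vs 'd' => DIFFER
  Position 3: 'e' vs 'b' => DIFFER
Positions that differ: 4

4


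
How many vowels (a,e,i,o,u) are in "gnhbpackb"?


Input: gnhbpackb
Checking each character:
  'g' at position 0: consonant
  'n' at position 1: consonant
  'h' at position 2: consonant
  'b' at position 3: consonant
  'p' at position 4: consonant
  'a' at position 5: vowel (running total: 1)
  'c' at position 6: consonant
  'k' at position 7: consonant
  'b' at position 8: consonant
Total vowels: 1

1


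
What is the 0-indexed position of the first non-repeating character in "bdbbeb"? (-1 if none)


Input: bdbbeb
Character frequencies:
  'b': 4
  'd': 1
  'e': 1
Scanning left to right for freq == 1:
  Position 0 ('b'): freq=4, skip
  Position 1 ('d'): unique! => answer = 1

1


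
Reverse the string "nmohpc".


Input: nmohpc
Reading characters right to left:
  Position 5: 'c'
  Position 4: 'p'
  Position 3: 'h'
  Position 2: 'o'
  Position 1: 'm'
  Position 0: 'n'
Reversed: cphomn

cphomn


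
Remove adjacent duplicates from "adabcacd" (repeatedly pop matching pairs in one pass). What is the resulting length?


Input: adabcacd
Stack-based adjacent duplicate removal:
  Read 'a': push. Stack: a
  Read 'd': push. Stack: ad
  Read 'a': push. Stack: ada
  Read 'b': push. Stack: adab
  Read 'c': push. Stack: adabc
  Read 'a': push. Stack: adabca
  Read 'c': push. Stack: adabcac
  Read 'd': push. Stack: adabcacd
Final stack: "adabcacd" (length 8)

8


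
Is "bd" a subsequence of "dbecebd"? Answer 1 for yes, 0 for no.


Check if "bd" is a subsequence of "dbecebd"
Greedy scan:
  Position 0 ('d'): no match needed
  Position 1 ('b'): matches sub[0] = 'b'
  Position 2 ('e'): no match needed
  Position 3 ('c'): no match needed
  Position 4 ('e'): no match needed
  Position 5 ('b'): no match needed
  Position 6 ('d'): matches sub[1] = 'd'
All 2 characters matched => is a subsequence

1


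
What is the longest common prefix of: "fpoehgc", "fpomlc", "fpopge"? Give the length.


Words: fpoehgc, fpomlc, fpopge
  Position 0: all 'f' => match
  Position 1: all 'p' => match
  Position 2: all 'o' => match
  Position 3: ('e', 'm', 'p') => mismatch, stop
LCP = "fpo" (length 3)

3


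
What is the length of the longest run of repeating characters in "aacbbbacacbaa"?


Input: "aacbbbacacbaa"
Scanning for longest run:
  Position 1 ('a'): continues run of 'a', length=2
  Position 2 ('c'): new char, reset run to 1
  Position 3 ('b'): new char, reset run to 1
  Position 4 ('b'): continues run of 'b', length=2
  Position 5 ('b'): continues run of 'b', length=3
  Position 6 ('a'): new char, reset run to 1
  Position 7 ('c'): new char, reset run to 1
  Position 8 ('a'): new char, reset run to 1
  Position 9 ('c'): new char, reset run to 1
  Position 10 ('b'): new char, reset run to 1
  Position 11 ('a'): new char, reset run to 1
  Position 12 ('a'): continues run of 'a', length=2
Longest run: 'b' with length 3

3


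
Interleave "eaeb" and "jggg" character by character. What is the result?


Interleaving "eaeb" and "jggg":
  Position 0: 'e' from first, 'j' from second => "ej"
  Position 1: 'a' from first, 'g' from second => "ag"
  Position 2: 'e' from first, 'g' from second => "eg"
  Position 3: 'b' from first, 'g' from second => "bg"
Result: ejagegbg

ejagegbg


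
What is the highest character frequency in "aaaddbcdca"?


Input: aaaddbcdca
Character counts:
  'a': 4
  'b': 1
  'c': 2
  'd': 3
Maximum frequency: 4

4


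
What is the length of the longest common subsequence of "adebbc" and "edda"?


LCS of "adebbc" and "edda"
DP table:
           e    d    d    a
      0    0    0    0    0
  a   0    0    0    0    1
  d   0    0    1    1    1
  e   0    1    1    1    1
  b   0    1    1    1    1
  b   0    1    1    1    1
  c   0    1    1    1    1
LCS length = dp[6][4] = 1

1


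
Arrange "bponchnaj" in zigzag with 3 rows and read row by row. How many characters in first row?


Zigzag "bponchnaj" into 3 rows:
Placing characters:
  'b' => row 0
  'p' => row 1
  'o' => row 2
  'n' => row 1
  'c' => row 0
  'h' => row 1
  'n' => row 2
  'a' => row 1
  'j' => row 0
Rows:
  Row 0: "bcj"
  Row 1: "pnha"
  Row 2: "on"
First row length: 3

3


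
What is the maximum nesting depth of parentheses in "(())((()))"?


Input: "(())((()))"
Tracking depth:
  Position 0 '(': depth becomes 1
  Position 1 '(': depth becomes 2
  Position 2 ')': depth becomes 1
  Position 3 ')': depth becomes 0
  Position 4 '(': depth becomes 1
  Position 5 '(': depth becomes 2
  Position 6 '(': depth becomes 3
  Position 7 ')': depth becomes 2
  Position 8 ')': depth becomes 1
  Position 9 ')': depth becomes 0
Maximum depth reached: 3

3


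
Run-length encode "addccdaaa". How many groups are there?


Input: addccdaaa
Scanning for consecutive runs:
  Group 1: 'a' x 1 (positions 0-0)
  Group 2: 'd' x 2 (positions 1-2)
  Group 3: 'c' x 2 (positions 3-4)
  Group 4: 'd' x 1 (positions 5-5)
  Group 5: 'a' x 3 (positions 6-8)
Total groups: 5

5


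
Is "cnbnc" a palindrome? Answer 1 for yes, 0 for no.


Input: cnbnc
Reversed: cnbnc
  Compare pos 0 ('c') with pos 4 ('c'): match
  Compare pos 1 ('n') with pos 3 ('n'): match
Result: palindrome

1


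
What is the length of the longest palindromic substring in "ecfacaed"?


Input: "ecfacaed"
Checking substrings for palindromes:
  [3:6] "aca" (len 3) => palindrome
Longest palindromic substring: "aca" with length 3

3


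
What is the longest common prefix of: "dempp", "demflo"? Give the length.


Words: dempp, demflo
  Position 0: all 'd' => match
  Position 1: all 'e' => match
  Position 2: all 'm' => match
  Position 3: ('p', 'f') => mismatch, stop
LCP = "dem" (length 3)

3


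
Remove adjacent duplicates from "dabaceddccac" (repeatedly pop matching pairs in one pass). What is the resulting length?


Input: dabaceddccac
Stack-based adjacent duplicate removal:
  Read 'd': push. Stack: d
  Read 'a': push. Stack: da
  Read 'b': push. Stack: dab
  Read 'a': push. Stack: daba
  Read 'c': push. Stack: dabac
  Read 'e': push. Stack: dabace
  Read 'd': push. Stack: dabaced
  Read 'd': matches stack top 'd' => pop. Stack: dabace
  Read 'c': push. Stack: dabacec
  Read 'c': matches stack top 'c' => pop. Stack: dabace
  Read 'a': push. Stack: dabacea
  Read 'c': push. Stack: dabaceac
Final stack: "dabaceac" (length 8)

8


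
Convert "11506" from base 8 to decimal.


Input: "11506" in base 8
Positional expansion:
  Digit '1' (value 1) x 8^4 = 4096
  Digit '1' (value 1) x 8^3 = 512
  Digit '5' (value 5) x 8^2 = 320
  Digit '0' (value 0) x 8^1 = 0
  Digit '6' (value 6) x 8^0 = 6
Sum = 4934

4934


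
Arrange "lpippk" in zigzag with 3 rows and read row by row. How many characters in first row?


Zigzag "lpippk" into 3 rows:
Placing characters:
  'l' => row 0
  'p' => row 1
  'i' => row 2
  'p' => row 1
  'p' => row 0
  'k' => row 1
Rows:
  Row 0: "lp"
  Row 1: "ppk"
  Row 2: "i"
First row length: 2

2


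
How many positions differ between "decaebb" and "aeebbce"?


Comparing "decaebb" and "aeebbce" position by position:
  Position 0: 'd' vs 'a' => DIFFER
  Position 1: 'e' vs 'e' => same
  Position 2: 'c' vs 'e' => DIFFER
  Position 3: 'a' vs 'b' => DIFFER
  Position 4: 'e' vs 'b' => DIFFER
  Position 5: 'b' vs 'c' => DIFFER
  Position 6: 'b' vs 'e' => DIFFER
Positions that differ: 6

6


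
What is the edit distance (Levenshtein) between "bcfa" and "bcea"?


Computing edit distance: "bcfa" -> "bcea"
DP table:
           b    c    e    a
      0    1    2    3    4
  b   1    0    1    2    3
  c   2    1    0    1    2
  f   3    2    1    1    2
  a   4    3    2    2    1
Edit distance = dp[4][4] = 1

1


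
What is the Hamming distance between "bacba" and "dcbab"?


Comparing "bacba" and "dcbab" position by position:
  Position 0: 'b' vs 'd' => differ
  Position 1: 'a' vs 'c' => differ
  Position 2: 'c' vs 'b' => differ
  Position 3: 'b' vs 'a' => differ
  Position 4: 'a' vs 'b' => differ
Total differences (Hamming distance): 5

5


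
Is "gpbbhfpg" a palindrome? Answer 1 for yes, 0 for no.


Input: gpbbhfpg
Reversed: gpfhbbpg
  Compare pos 0 ('g') with pos 7 ('g'): match
  Compare pos 1 ('p') with pos 6 ('p'): match
  Compare pos 2 ('b') with pos 5 ('f'): MISMATCH
  Compare pos 3 ('b') with pos 4 ('h'): MISMATCH
Result: not a palindrome

0


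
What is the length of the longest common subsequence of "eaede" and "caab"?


LCS of "eaede" and "caab"
DP table:
           c    a    a    b
      0    0    0    0    0
  e   0    0    0    0    0
  a   0    0    1    1    1
  e   0    0    1    1    1
  d   0    0    1    1    1
  e   0    0    1    1    1
LCS length = dp[5][4] = 1

1


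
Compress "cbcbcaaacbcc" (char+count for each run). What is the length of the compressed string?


Input: cbcbcaaacbcc
Runs:
  'c' x 1 => "c1"
  'b' x 1 => "b1"
  'c' x 1 => "c1"
  'b' x 1 => "b1"
  'c' x 1 => "c1"
  'a' x 3 => "a3"
  'c' x 1 => "c1"
  'b' x 1 => "b1"
  'c' x 2 => "c2"
Compressed: "c1b1c1b1c1a3c1b1c2"
Compressed length: 18

18


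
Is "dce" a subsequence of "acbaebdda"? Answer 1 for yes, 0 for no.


Check if "dce" is a subsequence of "acbaebdda"
Greedy scan:
  Position 0 ('a'): no match needed
  Position 1 ('c'): no match needed
  Position 2 ('b'): no match needed
  Position 3 ('a'): no match needed
  Position 4 ('e'): no match needed
  Position 5 ('b'): no match needed
  Position 6 ('d'): matches sub[0] = 'd'
  Position 7 ('d'): no match needed
  Position 8 ('a'): no match needed
Only matched 1/3 characters => not a subsequence

0


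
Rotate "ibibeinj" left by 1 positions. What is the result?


Input: "ibibeinj", rotate left by 1
First 1 characters: "i"
Remaining characters: "bibeinj"
Concatenate remaining + first: "bibeinj" + "i" = "bibeinji"

bibeinji


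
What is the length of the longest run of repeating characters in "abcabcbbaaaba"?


Input: "abcabcbbaaaba"
Scanning for longest run:
  Position 1 ('b'): new char, reset run to 1
  Position 2 ('c'): new char, reset run to 1
  Position 3 ('a'): new char, reset run to 1
  Position 4 ('b'): new char, reset run to 1
  Position 5 ('c'): new char, reset run to 1
  Position 6 ('b'): new char, reset run to 1
  Position 7 ('b'): continues run of 'b', length=2
  Position 8 ('a'): new char, reset run to 1
  Position 9 ('a'): continues run of 'a', length=2
  Position 10 ('a'): continues run of 'a', length=3
  Position 11 ('b'): new char, reset run to 1
  Position 12 ('a'): new char, reset run to 1
Longest run: 'a' with length 3

3


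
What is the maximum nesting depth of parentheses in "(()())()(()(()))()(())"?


Input: "(()())()(()(()))()(())"
Tracking depth:
  Position 0 '(': depth becomes 1
  Position 1 '(': depth becomes 2
  Position 2 ')': depth becomes 1
  Position 3 '(': depth becomes 2
  Position 4 ')': depth becomes 1
  Position 5 ')': depth becomes 0
  Position 6 '(': depth becomes 1
  Position 7 ')': depth becomes 0
  Position 8 '(': depth becomes 1
  Position 9 '(': depth becomes 2
  Position 10 ')': depth becomes 1
  Position 11 '(': depth becomes 2
  Position 12 '(': depth becomes 3
  Position 13 ')': depth becomes 2
  Position 14 ')': depth becomes 1
  Position 15 ')': depth becomes 0
  Position 16 '(': depth becomes 1
  Position 17 ')': depth becomes 0
  Position 18 '(': depth becomes 1
  Position 19 '(': depth becomes 2
  Position 20 ')': depth becomes 1
  Position 21 ')': depth becomes 0
Maximum depth reached: 3

3


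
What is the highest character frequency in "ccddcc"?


Input: ccddcc
Character counts:
  'c': 4
  'd': 2
Maximum frequency: 4

4


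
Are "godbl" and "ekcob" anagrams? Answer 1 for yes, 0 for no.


Strings: "godbl", "ekcob"
Sorted first:  bdglo
Sorted second: bceko
Differ at position 1: 'd' vs 'c' => not anagrams

0


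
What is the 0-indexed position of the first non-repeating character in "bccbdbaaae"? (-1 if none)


Input: bccbdbaaae
Character frequencies:
  'a': 3
  'b': 3
  'c': 2
  'd': 1
  'e': 1
Scanning left to right for freq == 1:
  Position 0 ('b'): freq=3, skip
  Position 1 ('c'): freq=2, skip
  Position 2 ('c'): freq=2, skip
  Position 3 ('b'): freq=3, skip
  Position 4 ('d'): unique! => answer = 4

4


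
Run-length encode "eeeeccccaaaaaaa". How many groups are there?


Input: eeeeccccaaaaaaa
Scanning for consecutive runs:
  Group 1: 'e' x 4 (positions 0-3)
  Group 2: 'c' x 4 (positions 4-7)
  Group 3: 'a' x 7 (positions 8-14)
Total groups: 3

3


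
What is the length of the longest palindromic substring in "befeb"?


Input: "befeb"
Checking substrings for palindromes:
  [0:5] "befeb" (len 5) => palindrome
  [1:4] "efe" (len 3) => palindrome
Longest palindromic substring: "befeb" with length 5

5


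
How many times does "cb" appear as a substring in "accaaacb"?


Searching for "cb" in "accaaacb"
Scanning each position:
  Position 0: "ac" => no
  Position 1: "cc" => no
  Position 2: "ca" => no
  Position 3: "aa" => no
  Position 4: "aa" => no
  Position 5: "ac" => no
  Position 6: "cb" => MATCH
Total occurrences: 1

1


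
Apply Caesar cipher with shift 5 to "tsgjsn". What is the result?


Caesar cipher: shift "tsgjsn" by 5
  't' (pos 19) + 5 = pos 24 = 'y'
  's' (pos 18) + 5 = pos 23 = 'x'
  'g' (pos 6) + 5 = pos 11 = 'l'
  'j' (pos 9) + 5 = pos 14 = 'o'
  's' (pos 18) + 5 = pos 23 = 'x'
  'n' (pos 13) + 5 = pos 18 = 's'
Result: yxloxs

yxloxs


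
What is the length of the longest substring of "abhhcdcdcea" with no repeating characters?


Input: "abhhcdcdcea"
Sliding window (track last position of each char):
  Position 0 ('a'): window [0,0] length 1 -- new best
  Position 1 ('b'): window [0,1] length 2 -- new best
  Position 2 ('h'): window [0,2] length 3 -- new best
  Position 3 ('h'): repeat (last at 2), move window start to 3
  Position 3 ('h'): window [3,3] length 1
  Position 4 ('c'): window [3,4] length 2
  Position 5 ('d'): window [3,5] length 3
  Position 6 ('c'): repeat (last at 4), move window start to 5
  Position 6 ('c'): window [5,6] length 2
  Position 7 ('d'): repeat (last at 5), move window start to 6
  Position 7 ('d'): window [6,7] length 2
  Position 8 ('c'): repeat (last at 6), move window start to 7
  Position 8 ('c'): window [7,8] length 2
  Position 9 ('e'): window [7,9] length 3
  Position 10 ('a'): window [7,10] length 4 -- new best
Longest substring with no repeats: "dcea" with length 4

4


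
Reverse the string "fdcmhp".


Input: fdcmhp
Reading characters right to left:
  Position 5: 'p'
  Position 4: 'h'
  Position 3: 'm'
  Position 2: 'c'
  Position 1: 'd'
  Position 0: 'f'
Reversed: phmcdf

phmcdf


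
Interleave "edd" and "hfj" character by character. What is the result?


Interleaving "edd" and "hfj":
  Position 0: 'e' from first, 'h' from second => "eh"
  Position 1: 'd' from first, 'f' from second => "df"
  Position 2: 'd' from first, 'j' from second => "dj"
Result: ehdfdj

ehdfdj


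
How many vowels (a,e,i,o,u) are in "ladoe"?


Input: ladoe
Checking each character:
  'l' at position 0: consonant
  'a' at position 1: vowel (running total: 1)
  'd' at position 2: consonant
  'o' at position 3: vowel (running total: 2)
  'e' at position 4: vowel (running total: 3)
Total vowels: 3

3


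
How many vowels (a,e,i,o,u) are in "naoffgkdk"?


Input: naoffgkdk
Checking each character:
  'n' at position 0: consonant
  'a' at position 1: vowel (running total: 1)
  'o' at position 2: vowel (running total: 2)
  'f' at position 3: consonant
  'f' at position 4: consonant
  'g' at position 5: consonant
  'k' at position 6: consonant
  'd' at position 7: consonant
  'k' at position 8: consonant
Total vowels: 2

2


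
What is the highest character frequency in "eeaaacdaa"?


Input: eeaaacdaa
Character counts:
  'a': 5
  'c': 1
  'd': 1
  'e': 2
Maximum frequency: 5

5


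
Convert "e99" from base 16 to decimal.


Input: "e99" in base 16
Positional expansion:
  Digit 'e' (value 14) x 16^2 = 3584
  Digit '9' (value 9) x 16^1 = 144
  Digit '9' (value 9) x 16^0 = 9
Sum = 3737

3737


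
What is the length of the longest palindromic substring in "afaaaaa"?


Input: "afaaaaa"
Checking substrings for palindromes:
  [2:7] "aaaaa" (len 5) => palindrome
  [2:6] "aaaa" (len 4) => palindrome
  [3:7] "aaaa" (len 4) => palindrome
  [0:3] "afa" (len 3) => palindrome
  [2:5] "aaa" (len 3) => palindrome
  [3:6] "aaa" (len 3) => palindrome
Longest palindromic substring: "aaaaa" with length 5

5


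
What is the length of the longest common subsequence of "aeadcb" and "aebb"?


LCS of "aeadcb" and "aebb"
DP table:
           a    e    b    b
      0    0    0    0    0
  a   0    1    1    1    1
  e   0    1    2    2    2
  a   0    1    2    2    2
  d   0    1    2    2    2
  c   0    1    2    2    2
  b   0    1    2    3    3
LCS length = dp[6][4] = 3

3


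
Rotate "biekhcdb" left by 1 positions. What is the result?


Input: "biekhcdb", rotate left by 1
First 1 characters: "b"
Remaining characters: "iekhcdb"
Concatenate remaining + first: "iekhcdb" + "b" = "iekhcdbb"

iekhcdbb


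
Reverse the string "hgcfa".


Input: hgcfa
Reading characters right to left:
  Position 4: 'a'
  Position 3: 'f'
  Position 2: 'c'
  Position 1: 'g'
  Position 0: 'h'
Reversed: afcgh

afcgh


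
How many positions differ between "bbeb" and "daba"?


Comparing "bbeb" and "daba" position by position:
  Position 0: 'b' vs 'd' => DIFFER
  Position 1: 'b' vs 'a' => DIFFER
  Position 2: 'e' vs 'b' => DIFFER
  Position 3: 'b' vs 'a' => DIFFER
Positions that differ: 4

4


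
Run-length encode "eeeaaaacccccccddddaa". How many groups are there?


Input: eeeaaaacccccccddddaa
Scanning for consecutive runs:
  Group 1: 'e' x 3 (positions 0-2)
  Group 2: 'a' x 4 (positions 3-6)
  Group 3: 'c' x 7 (positions 7-13)
  Group 4: 'd' x 4 (positions 14-17)
  Group 5: 'a' x 2 (positions 18-19)
Total groups: 5

5


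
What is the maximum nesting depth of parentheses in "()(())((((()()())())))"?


Input: "()(())((((()()())())))"
Tracking depth:
  Position 0 '(': depth becomes 1
  Position 1 ')': depth becomes 0
  Position 2 '(': depth becomes 1
  Position 3 '(': depth becomes 2
  Position 4 ')': depth becomes 1
  Position 5 ')': depth becomes 0
  Position 6 '(': depth becomes 1
  Position 7 '(': depth becomes 2
  Position 8 '(': depth becomes 3
  Position 9 '(': depth becomes 4
  Position 10 '(': depth becomes 5
  Position 11 ')': depth becomes 4
  Position 12 '(': depth becomes 5
  Position 13 ')': depth becomes 4
  Position 14 '(': depth becomes 5
  Position 15 ')': depth becomes 4
  Position 16 ')': depth becomes 3
  Position 17 '(': depth becomes 4
  Position 18 ')': depth becomes 3
  Position 19 ')': depth becomes 2
  Position 20 ')': depth becomes 1
  Position 21 ')': depth becomes 0
Maximum depth reached: 5

5


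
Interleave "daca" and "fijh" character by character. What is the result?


Interleaving "daca" and "fijh":
  Position 0: 'd' from first, 'f' from second => "df"
  Position 1: 'a' from first, 'i' from second => "ai"
  Position 2: 'c' from first, 'j' from second => "cj"
  Position 3: 'a' from first, 'h' from second => "ah"
Result: dfaicjah

dfaicjah


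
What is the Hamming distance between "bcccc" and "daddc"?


Comparing "bcccc" and "daddc" position by position:
  Position 0: 'b' vs 'd' => differ
  Position 1: 'c' vs 'a' => differ
  Position 2: 'c' vs 'd' => differ
  Position 3: 'c' vs 'd' => differ
  Position 4: 'c' vs 'c' => same
Total differences (Hamming distance): 4

4


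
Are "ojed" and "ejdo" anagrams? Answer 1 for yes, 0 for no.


Strings: "ojed", "ejdo"
Sorted first:  dejo
Sorted second: dejo
Sorted forms match => anagrams

1


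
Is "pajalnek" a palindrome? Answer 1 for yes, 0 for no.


Input: pajalnek
Reversed: kenlajap
  Compare pos 0 ('p') with pos 7 ('k'): MISMATCH
  Compare pos 1 ('a') with pos 6 ('e'): MISMATCH
  Compare pos 2 ('j') with pos 5 ('n'): MISMATCH
  Compare pos 3 ('a') with pos 4 ('l'): MISMATCH
Result: not a palindrome

0
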